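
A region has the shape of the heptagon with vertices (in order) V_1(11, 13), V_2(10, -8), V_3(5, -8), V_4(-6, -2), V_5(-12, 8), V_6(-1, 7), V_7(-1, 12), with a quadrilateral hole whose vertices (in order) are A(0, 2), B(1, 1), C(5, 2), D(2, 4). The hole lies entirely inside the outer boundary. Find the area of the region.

Outer boundary:
V_1→V_2: (11)(-8) − (10)(13) = -218
V_2→V_3: (10)(-8) − (5)(-8) = -40
V_3→V_4: (5)(-2) − (-6)(-8) = -58
V_4→V_5: (-6)(8) − (-12)(-2) = -72
V_5→V_6: (-12)(7) − (-1)(8) = -76
V_6→V_7: (-1)(12) − (-1)(7) = -5
V_7→V_1: (-1)(13) − (11)(12) = -145
Σ = -614
Area = |Σ|/2 = 307.
Hole:
Apply the shoelace (surveyor's) formula: 2A = Σ (x_i·y_{i+1} − x_{i+1}·y_i), indices taken mod 4.
Cross-terms: -2, -3, 16, 4  ⇒  Σ = 15
Area = |Σ|/2 = 7.5.
Net area = 307 − 7.5 = 299.5.

299.5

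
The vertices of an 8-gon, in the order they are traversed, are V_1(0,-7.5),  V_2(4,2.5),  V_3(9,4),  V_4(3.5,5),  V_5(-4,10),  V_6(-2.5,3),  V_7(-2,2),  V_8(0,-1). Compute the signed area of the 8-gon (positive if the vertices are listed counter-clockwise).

62.75

V_1→V_2: (0)(2.5) − (4)(-7.5) = 30
V_2→V_3: (4)(4) − (9)(2.5) = -6.5
V_3→V_4: (9)(5) − (3.5)(4) = 31
V_4→V_5: (3.5)(10) − (-4)(5) = 55
V_5→V_6: (-4)(3) − (-2.5)(10) = 13
V_6→V_7: (-2.5)(2) − (-2)(3) = 1
V_7→V_8: (-2)(-1) − (0)(2) = 2
V_8→V_1: (0)(-7.5) − (0)(-1) = 0
Σ = 125.5
Signed area = Σ/2 = 62.75 (positive ⇒ counter-clockwise traversal).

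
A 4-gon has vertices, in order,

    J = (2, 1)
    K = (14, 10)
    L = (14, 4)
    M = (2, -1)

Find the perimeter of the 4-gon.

36

|JK| = √((12)² + (9)²) = √225 = 15
|KL| = √((0)² + (-6)²) = √36 = 6
|LM| = √((-12)² + (-5)²) = √169 = 13
|MJ| = √((0)² + (2)²) = √4 = 2
Perimeter = 15 + 6 + 13 + 2 = 36.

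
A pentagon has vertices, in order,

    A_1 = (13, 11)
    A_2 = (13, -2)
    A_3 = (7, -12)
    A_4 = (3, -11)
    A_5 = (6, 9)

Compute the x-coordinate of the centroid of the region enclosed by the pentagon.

Apply Gauss's area formula. First the cross-terms c_i = x_i·y_{i+1} − x_{i+1}·y_i:
  -169, -142, -41, 93, -51  ⇒  2A = -310, A = -155.
Then Σ (x_i + x_{i+1})·c_i = -7776, so x̄ = -7776 / (6·(-155)) = 1296/155.

1296/155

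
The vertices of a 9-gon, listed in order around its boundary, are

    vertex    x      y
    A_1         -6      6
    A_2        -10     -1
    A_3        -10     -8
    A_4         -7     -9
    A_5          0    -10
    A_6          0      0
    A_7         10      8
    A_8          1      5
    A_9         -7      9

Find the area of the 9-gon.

169

A_1→A_2: (-6)(-1) − (-10)(6) = 66
A_2→A_3: (-10)(-8) − (-10)(-1) = 70
A_3→A_4: (-10)(-9) − (-7)(-8) = 34
A_4→A_5: (-7)(-10) − (0)(-9) = 70
A_5→A_6: (0)(0) − (0)(-10) = 0
A_6→A_7: (0)(8) − (10)(0) = 0
A_7→A_8: (10)(5) − (1)(8) = 42
A_8→A_9: (1)(9) − (-7)(5) = 44
A_9→A_1: (-7)(6) − (-6)(9) = 12
Σ = 338
Area = |Σ|/2 = 169.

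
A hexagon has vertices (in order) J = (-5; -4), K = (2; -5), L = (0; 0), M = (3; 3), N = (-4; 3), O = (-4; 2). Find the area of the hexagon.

42

Apply Gauss's area formula: 2A = Σ (x_i·y_{i+1} − x_{i+1}·y_i), indices taken mod 6.
J→K: (-5)(-5) − (2)(-4) = 33
K→L: (2)(0) − (0)(-5) = 0
L→M: (0)(3) − (3)(0) = 0
M→N: (3)(3) − (-4)(3) = 21
N→O: (-4)(2) − (-4)(3) = 4
O→J: (-4)(-4) − (-5)(2) = 26
Σ = 84
Area = |Σ|/2 = 42.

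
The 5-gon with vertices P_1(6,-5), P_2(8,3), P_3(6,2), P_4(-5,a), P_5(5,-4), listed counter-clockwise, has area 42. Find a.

Write out the shoelace sum; only the two edges meeting at P_4 involve a:
2·Area = [(6·a − (-5)·2) + ((-5)·(-4) − 5·a)] + 55
       = 1·a + 85 = 84
⇒ a = -1.

-1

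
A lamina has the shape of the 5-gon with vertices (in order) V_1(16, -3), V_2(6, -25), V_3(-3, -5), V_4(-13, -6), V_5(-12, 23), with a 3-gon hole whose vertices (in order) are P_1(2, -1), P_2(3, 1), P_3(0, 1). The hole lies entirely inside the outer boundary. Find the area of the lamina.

615.5

Outer boundary:
Apply the surveyor's formula: 2A = Σ (x_i·y_{i+1} − x_{i+1}·y_i), indices taken mod 5.
Σ = (-382) + (-105) + (-47) + (-371) + (-332) = -1237
Area = |Σ|/2 = 618.5.
Hole:
Apply the shoelace formula: 2A = Σ (x_i·y_{i+1} − x_{i+1}·y_i), indices taken mod 3.
Cross-terms: 5, 3, -2  ⇒  Σ = 6
Area = |Σ|/2 = 3.
Net area = 618.5 − 3 = 615.5.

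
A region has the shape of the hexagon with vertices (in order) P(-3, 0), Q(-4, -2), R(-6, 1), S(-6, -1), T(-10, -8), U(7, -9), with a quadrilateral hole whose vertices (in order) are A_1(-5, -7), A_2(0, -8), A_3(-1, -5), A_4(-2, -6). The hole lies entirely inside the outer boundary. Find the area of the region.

73.5

Outer boundary:
P→Q: (-3)(-2) − (-4)(0) = 6
Q→R: (-4)(1) − (-6)(-2) = -16
R→S: (-6)(-1) − (-6)(1) = 12
S→T: (-6)(-8) − (-10)(-1) = 38
T→U: (-10)(-9) − (7)(-8) = 146
U→P: (7)(0) − (-3)(-9) = -27
Σ = 159
Area = |Σ|/2 = 79.5.
Hole:
Apply the shoelace (surveyor's) formula: 2A = Σ (x_i·y_{i+1} − x_{i+1}·y_i), indices taken mod 4.
Σ = (40) + (-8) + (-4) + (-16) = 12
Area = |Σ|/2 = 6.
Net area = 79.5 − 6 = 73.5.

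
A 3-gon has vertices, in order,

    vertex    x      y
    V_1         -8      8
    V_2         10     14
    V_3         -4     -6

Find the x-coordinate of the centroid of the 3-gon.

-2/3

Apply Gauss's area formula. First the cross-terms c_i = x_i·y_{i+1} − x_{i+1}·y_i:
  -192, -4, -80  ⇒  2A = -276, A = -138.
Then Σ (x_i + x_{i+1})·c_i = 552, so x̄ = 552 / (6·(-138)) = -2/3.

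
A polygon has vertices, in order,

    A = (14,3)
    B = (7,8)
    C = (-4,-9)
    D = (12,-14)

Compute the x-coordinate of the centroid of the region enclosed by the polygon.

509/76

Apply Gauss's area formula. First the cross-terms c_i = x_i·y_{i+1} − x_{i+1}·y_i:
  91, -31, 164, 232  ⇒  2A = 456, A = 228.
Then Σ (x_i + x_{i+1})·c_i = 9162, so x̄ = 9162 / (6·228) = 509/76.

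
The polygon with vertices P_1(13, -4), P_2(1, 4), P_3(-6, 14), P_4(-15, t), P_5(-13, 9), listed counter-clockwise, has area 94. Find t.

12

Write out the shoelace sum; only the two edges meeting at P_4 involve t:
2·Area = [((-6)·t − (-15)·14) + ((-15)·9 − (-13)·t)] + 29
       = 7·t + 104 = 188
⇒ t = 12.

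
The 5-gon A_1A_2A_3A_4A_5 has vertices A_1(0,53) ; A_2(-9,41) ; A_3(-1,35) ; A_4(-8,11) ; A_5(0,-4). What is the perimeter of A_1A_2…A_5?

124

|A_1A_2| = √((-9)² + (-12)²) = √225 = 15
|A_2A_3| = √((8)² + (-6)²) = √100 = 10
|A_3A_4| = √((-7)² + (-24)²) = √625 = 25
|A_4A_5| = √((8)² + (-15)²) = √289 = 17
|A_5A_1| = √((0)² + (57)²) = √3249 = 57
Perimeter = 15 + 10 + 25 + 17 + 57 = 124.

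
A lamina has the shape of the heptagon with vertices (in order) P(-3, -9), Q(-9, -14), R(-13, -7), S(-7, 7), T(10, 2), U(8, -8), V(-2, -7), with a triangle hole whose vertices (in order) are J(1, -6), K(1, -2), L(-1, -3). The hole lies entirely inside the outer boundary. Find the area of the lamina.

272.5

Outer boundary:
Apply Gauss's area formula: 2A = Σ (x_i·y_{i+1} − x_{i+1}·y_i), indices taken mod 7.
Cross-terms: -39, -119, -140, -84, -96, -72, -3  ⇒  Σ = -553
Area = |Σ|/2 = 276.5.
Hole:
Apply Gauss's area formula: 2A = Σ (x_i·y_{i+1} − x_{i+1}·y_i), indices taken mod 3.
Σ = (4) + (-5) + (9) = 8
Area = |Σ|/2 = 4.
Net area = 276.5 − 4 = 272.5.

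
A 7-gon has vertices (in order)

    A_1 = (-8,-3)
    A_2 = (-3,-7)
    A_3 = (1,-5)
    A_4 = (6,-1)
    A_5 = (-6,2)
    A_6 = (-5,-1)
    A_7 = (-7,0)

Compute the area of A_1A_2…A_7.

67

Apply the shoelace formula: 2A = Σ (x_i·y_{i+1} − x_{i+1}·y_i), indices taken mod 7.
A_1→A_2: (-8)(-7) − (-3)(-3) = 47
A_2→A_3: (-3)(-5) − (1)(-7) = 22
A_3→A_4: (1)(-1) − (6)(-5) = 29
A_4→A_5: (6)(2) − (-6)(-1) = 6
A_5→A_6: (-6)(-1) − (-5)(2) = 16
A_6→A_7: (-5)(0) − (-7)(-1) = -7
A_7→A_1: (-7)(-3) − (-8)(0) = 21
Σ = 134
Area = |Σ|/2 = 67.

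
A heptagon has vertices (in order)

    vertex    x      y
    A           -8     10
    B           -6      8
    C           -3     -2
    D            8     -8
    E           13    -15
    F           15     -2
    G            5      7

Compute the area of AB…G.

238

Apply the shoelace formula: 2A = Σ (x_i·y_{i+1} − x_{i+1}·y_i), indices taken mod 7.
Cross-terms: -4, 36, 40, -16, 199, 115, 106  ⇒  Σ = 476
Area = |Σ|/2 = 238.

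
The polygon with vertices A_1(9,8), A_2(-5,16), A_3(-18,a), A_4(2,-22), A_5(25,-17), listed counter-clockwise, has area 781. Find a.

25

The doubled signed area Σ (x_i y_{i+1} − x_{i+1} y_i) is linear in a.
With a=0 it equals 1737; the coefficient of a is -7 (from the two edges through A_3).
So -7·a + 1737 = 2·781 = 1562 ⇒ a = 25.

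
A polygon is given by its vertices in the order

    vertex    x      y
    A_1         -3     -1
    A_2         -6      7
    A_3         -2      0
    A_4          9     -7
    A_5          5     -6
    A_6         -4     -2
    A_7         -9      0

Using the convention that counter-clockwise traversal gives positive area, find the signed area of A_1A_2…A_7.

Apply the shoelace formula: 2A = Σ (x_i·y_{i+1} − x_{i+1}·y_i), indices taken mod 7.
Cross-terms: -27, 14, 14, -19, -34, -18, 9  ⇒  Σ = -61
Signed area = Σ/2 = -30.5 (negative ⇒ clockwise traversal).

-30.5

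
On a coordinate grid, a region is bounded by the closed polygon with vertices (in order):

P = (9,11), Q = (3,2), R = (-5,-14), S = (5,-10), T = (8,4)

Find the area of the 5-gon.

112.5

Σ = (-15) + (-32) + (120) + (100) + (52) = 225
Area = |Σ|/2 = 112.5.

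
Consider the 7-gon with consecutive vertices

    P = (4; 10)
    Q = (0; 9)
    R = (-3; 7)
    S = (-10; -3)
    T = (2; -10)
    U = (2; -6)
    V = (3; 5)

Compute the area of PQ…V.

147

P→Q: (4)(9) − (0)(10) = 36
Q→R: (0)(7) − (-3)(9) = 27
R→S: (-3)(-3) − (-10)(7) = 79
S→T: (-10)(-10) − (2)(-3) = 106
T→U: (2)(-6) − (2)(-10) = 8
U→V: (2)(5) − (3)(-6) = 28
V→P: (3)(10) − (4)(5) = 10
Σ = 294
Area = |Σ|/2 = 147.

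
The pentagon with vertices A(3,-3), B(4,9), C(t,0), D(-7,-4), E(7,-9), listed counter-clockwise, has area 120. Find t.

-8

The doubled signed area Σ (x_i y_{i+1} − x_{i+1} y_i) is linear in t.
With t=0 it equals 136; the coefficient of t is -13 (from the two edges through C).
So -13·t + 136 = 2·120 = 240 ⇒ t = -8.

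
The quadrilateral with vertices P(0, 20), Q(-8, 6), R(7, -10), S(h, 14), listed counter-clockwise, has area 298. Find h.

The doubled signed area Σ (x_i y_{i+1} − x_{i+1} y_i) is linear in h.
With h=0 it equals 296; the coefficient of h is 30 (from the two edges through S).
So 30·h + 296 = 2·298 = 596 ⇒ h = 10.

10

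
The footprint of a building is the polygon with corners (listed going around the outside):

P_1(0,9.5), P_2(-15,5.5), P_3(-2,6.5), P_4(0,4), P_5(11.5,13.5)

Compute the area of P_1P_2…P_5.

55.625

Apply Gauss's area formula: 2A = Σ (x_i·y_{i+1} − x_{i+1}·y_i), indices taken mod 5.
Σ = (142.5) + (-86.5) + (-8) + (-46) + (109.25) = 111.25
Area = |Σ|/2 = 55.625.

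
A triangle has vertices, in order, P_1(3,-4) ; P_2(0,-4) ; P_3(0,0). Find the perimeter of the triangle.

12

|P_1P_2| = √((-3)² + (0)²) = √9 = 3
|P_2P_3| = √((0)² + (4)²) = √16 = 4
|P_3P_1| = √((3)² + (-4)²) = √25 = 5
Perimeter = 3 + 4 + 5 = 12.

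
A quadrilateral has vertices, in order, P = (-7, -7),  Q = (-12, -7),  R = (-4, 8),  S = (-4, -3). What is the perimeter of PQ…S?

|PQ| = √((-5)² + (0)²) = √25 = 5
|QR| = √((8)² + (15)²) = √289 = 17
|RS| = √((0)² + (-11)²) = √121 = 11
|SP| = √((-3)² + (-4)²) = √25 = 5
Perimeter = 5 + 17 + 11 + 5 = 38.

38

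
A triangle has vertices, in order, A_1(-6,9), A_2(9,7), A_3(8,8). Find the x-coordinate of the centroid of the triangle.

11/3

Apply the shoelace formula. First the cross-terms c_i = x_i·y_{i+1} − x_{i+1}·y_i:
  -123, 16, 120  ⇒  2A = 13, A = 6.5.
Then Σ (x_i + x_{i+1})·c_i = 143, so x̄ = 143 / (6·6.5) = 11/3.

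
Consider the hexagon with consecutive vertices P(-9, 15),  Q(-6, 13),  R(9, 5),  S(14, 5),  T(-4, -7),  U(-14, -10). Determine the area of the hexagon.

317.5

Apply Gauss's area formula: 2A = Σ (x_i·y_{i+1} − x_{i+1}·y_i), indices taken mod 6.
Σ = (-27) + (-147) + (-25) + (-78) + (-58) + (-300) = -635
Area = |Σ|/2 = 317.5.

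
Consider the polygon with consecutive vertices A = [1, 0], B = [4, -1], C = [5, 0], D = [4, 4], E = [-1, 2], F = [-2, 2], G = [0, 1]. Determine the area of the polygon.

17.5

Σ = (-1) + (5) + (20) + (12) + (2) + (-2) + (-1) = 35
Area = |Σ|/2 = 17.5.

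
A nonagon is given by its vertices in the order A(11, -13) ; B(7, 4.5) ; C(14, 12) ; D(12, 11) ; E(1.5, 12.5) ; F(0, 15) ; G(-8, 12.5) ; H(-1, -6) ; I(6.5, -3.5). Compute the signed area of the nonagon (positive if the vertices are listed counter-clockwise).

Apply the shoelace formula: 2A = Σ (x_i·y_{i+1} − x_{i+1}·y_i), indices taken mod 9.
Cross-terms: 140.5, 21, 10, 133.5, 22.5, 120, 60.5, 42.5, -46  ⇒  Σ = 504.5
Signed area = Σ/2 = 252.25 (positive ⇒ counter-clockwise traversal).

252.25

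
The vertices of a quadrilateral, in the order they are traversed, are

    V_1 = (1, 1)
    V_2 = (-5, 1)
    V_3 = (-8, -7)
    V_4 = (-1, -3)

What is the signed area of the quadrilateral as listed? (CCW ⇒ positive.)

34

Apply the shoelace formula: 2A = Σ (x_i·y_{i+1} − x_{i+1}·y_i), indices taken mod 4.
Σ = (6) + (43) + (17) + (2) = 68
Signed area = Σ/2 = 34 (positive ⇒ counter-clockwise traversal).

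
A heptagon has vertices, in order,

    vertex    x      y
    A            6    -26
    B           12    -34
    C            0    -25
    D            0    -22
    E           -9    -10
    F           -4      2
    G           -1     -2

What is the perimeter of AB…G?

|AB| = √((6)² + (-8)²) = √100 = 10
|BC| = √((-12)² + (9)²) = √225 = 15
|CD| = √((0)² + (3)²) = √9 = 3
|DE| = √((-9)² + (12)²) = √225 = 15
|EF| = √((5)² + (12)²) = √169 = 13
|FG| = √((3)² + (-4)²) = √25 = 5
|GA| = √((7)² + (-24)²) = √625 = 25
Perimeter = 10 + 15 + 3 + 15 + 13 + 5 + 25 = 86.

86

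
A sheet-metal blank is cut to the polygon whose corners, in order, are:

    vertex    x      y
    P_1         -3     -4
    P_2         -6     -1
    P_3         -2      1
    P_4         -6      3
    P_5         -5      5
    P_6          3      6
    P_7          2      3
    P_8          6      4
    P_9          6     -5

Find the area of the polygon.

97.5

Apply the surveyor's formula: 2A = Σ (x_i·y_{i+1} − x_{i+1}·y_i), indices taken mod 9.
Σ = (-21) + (-8) + (0) + (-15) + (-45) + (-3) + (-10) + (-54) + (-39) = -195
Area = |Σ|/2 = 97.5.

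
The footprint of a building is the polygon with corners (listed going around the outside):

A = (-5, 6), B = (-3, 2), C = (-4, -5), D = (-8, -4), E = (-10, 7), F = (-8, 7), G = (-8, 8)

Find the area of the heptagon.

59.5

Apply the shoelace formula: 2A = Σ (x_i·y_{i+1} − x_{i+1}·y_i), indices taken mod 7.
A→B: (-5)(2) − (-3)(6) = 8
B→C: (-3)(-5) − (-4)(2) = 23
C→D: (-4)(-4) − (-8)(-5) = -24
D→E: (-8)(7) − (-10)(-4) = -96
E→F: (-10)(7) − (-8)(7) = -14
F→G: (-8)(8) − (-8)(7) = -8
G→A: (-8)(6) − (-5)(8) = -8
Σ = -119
Area = |Σ|/2 = 59.5.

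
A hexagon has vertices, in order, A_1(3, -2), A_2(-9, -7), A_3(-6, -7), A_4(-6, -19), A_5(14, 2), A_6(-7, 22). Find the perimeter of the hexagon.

112

|A_1A_2| = √((-12)² + (-5)²) = √169 = 13
|A_2A_3| = √((3)² + (0)²) = √9 = 3
|A_3A_4| = √((0)² + (-12)²) = √144 = 12
|A_4A_5| = √((20)² + (21)²) = √841 = 29
|A_5A_6| = √((-21)² + (20)²) = √841 = 29
|A_6A_1| = √((10)² + (-24)²) = √676 = 26
Perimeter = 13 + 3 + 12 + 29 + 29 + 26 = 112.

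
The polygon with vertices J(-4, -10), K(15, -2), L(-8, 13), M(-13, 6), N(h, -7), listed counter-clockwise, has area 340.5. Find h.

-10

Write out the shoelace sum; only the two edges meeting at N involve h:
2·Area = [((-13)·(-7) − h·6) + (h·(-10) − (-4)·(-7))] + 458
       = -16·h + 521 = 681
⇒ h = -10.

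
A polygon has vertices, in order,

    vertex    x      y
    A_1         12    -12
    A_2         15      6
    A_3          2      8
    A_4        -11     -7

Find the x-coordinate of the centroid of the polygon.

4.2

Apply the shoelace formula. First the cross-terms c_i = x_i·y_{i+1} − x_{i+1}·y_i:
  252, 108, 74, 216  ⇒  2A = 650, A = 325.
Then Σ (x_i + x_{i+1})·c_i = 8190, so x̄ = 8190 / (6·325) = 4.2.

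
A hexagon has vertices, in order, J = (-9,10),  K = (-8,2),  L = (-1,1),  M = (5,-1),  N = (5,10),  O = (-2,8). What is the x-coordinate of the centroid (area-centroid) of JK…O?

-286/219

Apply the shoelace (surveyor's) formula. First the cross-terms c_i = x_i·y_{i+1} − x_{i+1}·y_i:
  62, -6, -4, 55, 60, 52  ⇒  2A = 219, A = 109.5.
Then Σ (x_i + x_{i+1})·c_i = -858, so x̄ = -858 / (6·109.5) = -286/219.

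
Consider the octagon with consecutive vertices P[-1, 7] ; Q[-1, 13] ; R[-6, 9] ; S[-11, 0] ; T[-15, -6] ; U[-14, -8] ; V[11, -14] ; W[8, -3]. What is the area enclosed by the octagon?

340

Cross-terms: -6, 69, 99, 66, 36, 284, 79, 53  ⇒  Σ = 680
Area = |Σ|/2 = 340.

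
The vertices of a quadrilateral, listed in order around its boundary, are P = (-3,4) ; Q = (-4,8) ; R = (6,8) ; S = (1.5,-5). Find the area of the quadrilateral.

Cross-terms: -8, -80, -42, -9  ⇒  Σ = -139
Area = |Σ|/2 = 69.5.

69.5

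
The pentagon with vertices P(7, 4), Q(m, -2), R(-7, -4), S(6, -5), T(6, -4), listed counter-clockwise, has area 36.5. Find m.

The doubled signed area Σ (x_i y_{i+1} − x_{i+1} y_i) is linear in m.
With m=0 it equals 89; the coefficient of m is -8 (from the two edges through Q).
So -8·m + 89 = 2·36.5 = 73 ⇒ m = 2.

2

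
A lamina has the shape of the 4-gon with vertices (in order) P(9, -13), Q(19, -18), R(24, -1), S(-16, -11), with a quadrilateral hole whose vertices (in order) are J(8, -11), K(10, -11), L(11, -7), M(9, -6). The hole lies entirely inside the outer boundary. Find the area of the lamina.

Outer boundary:
Σ = (85) + (413) + (-280) + (307) = 525
Area = |Σ|/2 = 262.5.
Hole:
Apply the surveyor's formula: 2A = Σ (x_i·y_{i+1} − x_{i+1}·y_i), indices taken mod 4.
Σ = (22) + (51) + (-3) + (-51) = 19
Area = |Σ|/2 = 9.5.
Net area = 262.5 − 9.5 = 253.

253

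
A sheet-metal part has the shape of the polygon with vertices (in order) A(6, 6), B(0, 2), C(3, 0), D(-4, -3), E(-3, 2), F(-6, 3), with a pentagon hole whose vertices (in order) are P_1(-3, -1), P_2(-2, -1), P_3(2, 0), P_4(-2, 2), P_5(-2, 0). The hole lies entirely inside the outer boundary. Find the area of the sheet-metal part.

29

Outer boundary:
Apply the shoelace (surveyor's) formula: 2A = Σ (x_i·y_{i+1} − x_{i+1}·y_i), indices taken mod 6.
A→B: (6)(2) − (0)(6) = 12
B→C: (0)(0) − (3)(2) = -6
C→D: (3)(-3) − (-4)(0) = -9
D→E: (-4)(2) − (-3)(-3) = -17
E→F: (-3)(3) − (-6)(2) = 3
F→A: (-6)(6) − (6)(3) = -54
Σ = -71
Area = |Σ|/2 = 35.5.
Hole:
Apply Gauss's area formula: 2A = Σ (x_i·y_{i+1} − x_{i+1}·y_i), indices taken mod 5.
Σ = (1) + (2) + (4) + (4) + (2) = 13
Area = |Σ|/2 = 6.5.
Net area = 35.5 − 6.5 = 29.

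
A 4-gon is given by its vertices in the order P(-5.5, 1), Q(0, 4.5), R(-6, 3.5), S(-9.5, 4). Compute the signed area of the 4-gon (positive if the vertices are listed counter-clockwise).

12

P→Q: (-5.5)(4.5) − (0)(1) = -24.75
Q→R: (0)(3.5) − (-6)(4.5) = 27
R→S: (-6)(4) − (-9.5)(3.5) = 9.25
S→P: (-9.5)(1) − (-5.5)(4) = 12.5
Σ = 24
Signed area = Σ/2 = 12 (positive ⇒ counter-clockwise traversal).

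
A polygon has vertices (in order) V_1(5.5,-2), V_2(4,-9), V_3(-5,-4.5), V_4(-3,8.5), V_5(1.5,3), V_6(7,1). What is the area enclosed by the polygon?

V_1→V_2: (5.5)(-9) − (4)(-2) = -41.5
V_2→V_3: (4)(-4.5) − (-5)(-9) = -63
V_3→V_4: (-5)(8.5) − (-3)(-4.5) = -56
V_4→V_5: (-3)(3) − (1.5)(8.5) = -21.75
V_5→V_6: (1.5)(1) − (7)(3) = -19.5
V_6→V_1: (7)(-2) − (5.5)(1) = -19.5
Σ = -221.25
Area = |Σ|/2 = 110.625.

110.625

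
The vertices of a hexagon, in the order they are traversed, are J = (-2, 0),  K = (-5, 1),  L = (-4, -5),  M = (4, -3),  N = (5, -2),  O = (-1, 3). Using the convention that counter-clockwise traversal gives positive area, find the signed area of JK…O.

Apply Gauss's area formula: 2A = Σ (x_i·y_{i+1} − x_{i+1}·y_i), indices taken mod 6.
J→K: (-2)(1) − (-5)(0) = -2
K→L: (-5)(-5) − (-4)(1) = 29
L→M: (-4)(-3) − (4)(-5) = 32
M→N: (4)(-2) − (5)(-3) = 7
N→O: (5)(3) − (-1)(-2) = 13
O→J: (-1)(0) − (-2)(3) = 6
Σ = 85
Signed area = Σ/2 = 42.5 (positive ⇒ counter-clockwise traversal).

42.5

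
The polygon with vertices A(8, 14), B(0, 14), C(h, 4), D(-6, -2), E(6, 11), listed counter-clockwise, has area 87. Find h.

Write out the shoelace sum; only the two edges meeting at C involve h:
2·Area = [(0·4 − h·14) + (h·(-2) − (-6)·4)] + 54
       = -16·h + 78 = 174
⇒ h = -6.

-6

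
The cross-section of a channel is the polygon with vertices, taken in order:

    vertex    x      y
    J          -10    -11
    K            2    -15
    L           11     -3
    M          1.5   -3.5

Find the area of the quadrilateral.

Apply the surveyor's formula: 2A = Σ (x_i·y_{i+1} − x_{i+1}·y_i), indices taken mod 4.
Σ = (172) + (159) + (-34) + (-51.5) = 245.5
Area = |Σ|/2 = 122.75.

122.75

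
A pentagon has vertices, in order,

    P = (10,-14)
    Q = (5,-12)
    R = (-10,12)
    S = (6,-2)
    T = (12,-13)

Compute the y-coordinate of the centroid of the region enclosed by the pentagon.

-436/127

Apply the shoelace (surveyor's) formula. First the cross-terms c_i = x_i·y_{i+1} − x_{i+1}·y_i:
  -50, -60, -52, -54, -38  ⇒  2A = -254, A = -127.
Then Σ (y_i + y_{i+1})·c_i = 2616, so ȳ = 2616 / (6·(-127)) = -436/127.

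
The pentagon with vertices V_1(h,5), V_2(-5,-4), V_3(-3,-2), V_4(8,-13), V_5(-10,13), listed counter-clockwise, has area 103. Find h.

-12

The doubled signed area Σ (x_i y_{i+1} − x_{i+1} y_i) is linear in h.
With h=0 it equals 2; the coefficient of h is -17 (from the two edges through V_1).
So -17·h + 2 = 2·103 = 206 ⇒ h = -12.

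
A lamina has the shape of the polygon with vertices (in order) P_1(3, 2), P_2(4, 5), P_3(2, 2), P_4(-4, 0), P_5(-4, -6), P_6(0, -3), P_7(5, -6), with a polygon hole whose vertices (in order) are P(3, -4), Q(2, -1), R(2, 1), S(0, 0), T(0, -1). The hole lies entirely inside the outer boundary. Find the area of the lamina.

Outer boundary:
Apply Gauss's area formula: 2A = Σ (x_i·y_{i+1} − x_{i+1}·y_i), indices taken mod 7.
Σ = (7) + (-2) + (8) + (24) + (12) + (15) + (28) = 92
Area = |Σ|/2 = 46.
Hole:
Apply the shoelace formula: 2A = Σ (x_i·y_{i+1} − x_{i+1}·y_i), indices taken mod 5.
Σ = (5) + (4) + (0) + (0) + (3) = 12
Area = |Σ|/2 = 6.
Net area = 46 − 6 = 40.

40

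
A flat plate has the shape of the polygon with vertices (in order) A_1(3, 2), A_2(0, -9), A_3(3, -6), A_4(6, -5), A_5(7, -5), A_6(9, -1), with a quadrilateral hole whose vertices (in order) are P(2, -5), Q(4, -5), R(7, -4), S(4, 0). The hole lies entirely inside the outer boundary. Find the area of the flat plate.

30

Outer boundary:
Σ = (-27) + (27) + (21) + (5) + (38) + (21) = 85
Area = |Σ|/2 = 42.5.
Hole:
Apply the shoelace formula: 2A = Σ (x_i·y_{i+1} − x_{i+1}·y_i), indices taken mod 4.
Σ = (10) + (19) + (16) + (-20) = 25
Area = |Σ|/2 = 12.5.
Net area = 42.5 − 12.5 = 30.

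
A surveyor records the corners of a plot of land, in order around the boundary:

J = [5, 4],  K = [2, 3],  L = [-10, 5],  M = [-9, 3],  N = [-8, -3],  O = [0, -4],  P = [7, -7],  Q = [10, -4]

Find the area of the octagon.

Apply the shoelace formula: 2A = Σ (x_i·y_{i+1} − x_{i+1}·y_i), indices taken mod 8.
J→K: (5)(3) − (2)(4) = 7
K→L: (2)(5) − (-10)(3) = 40
L→M: (-10)(3) − (-9)(5) = 15
M→N: (-9)(-3) − (-8)(3) = 51
N→O: (-8)(-4) − (0)(-3) = 32
O→P: (0)(-7) − (7)(-4) = 28
P→Q: (7)(-4) − (10)(-7) = 42
Q→J: (10)(4) − (5)(-4) = 60
Σ = 275
Area = |Σ|/2 = 137.5.

137.5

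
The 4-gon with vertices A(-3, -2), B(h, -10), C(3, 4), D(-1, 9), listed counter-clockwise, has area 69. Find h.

3

Write out the shoelace sum; only the two edges meeting at B involve h:
2·Area = [((-3)·(-10) − h·(-2)) + (h·4 − 3·(-10))] + 60
       = 6·h + 120 = 138
⇒ h = 3.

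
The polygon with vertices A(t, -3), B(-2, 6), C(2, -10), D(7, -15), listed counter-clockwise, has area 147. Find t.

The doubled signed area Σ (x_i y_{i+1} − x_{i+1} y_i) is linear in t.
With t=0 it equals 21; the coefficient of t is 21 (from the two edges through A).
So 21·t + 21 = 2·147 = 294 ⇒ t = 13.

13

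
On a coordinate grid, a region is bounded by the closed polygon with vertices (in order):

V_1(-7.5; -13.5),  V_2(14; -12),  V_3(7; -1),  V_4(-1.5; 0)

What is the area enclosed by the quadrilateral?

Apply the shoelace formula: 2A = Σ (x_i·y_{i+1} − x_{i+1}·y_i), indices taken mod 4.
Σ = (279) + (70) + (-1.5) + (20.25) = 367.75
Area = |Σ|/2 = 183.875.

183.875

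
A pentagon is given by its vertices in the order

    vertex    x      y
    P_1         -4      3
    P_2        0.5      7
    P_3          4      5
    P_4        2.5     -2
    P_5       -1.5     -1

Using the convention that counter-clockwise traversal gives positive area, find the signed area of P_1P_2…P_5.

-44.75

Σ = (-29.5) + (-25.5) + (-20.5) + (-5.5) + (-8.5) = -89.5
Signed area = Σ/2 = -44.75 (negative ⇒ clockwise traversal).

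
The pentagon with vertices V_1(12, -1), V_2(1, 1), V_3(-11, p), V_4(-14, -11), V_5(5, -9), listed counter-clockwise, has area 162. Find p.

-7

The doubled signed area Σ (x_i y_{i+1} − x_{i+1} y_i) is linear in p.
With p=0 it equals 429; the coefficient of p is 15 (from the two edges through V_3).
So 15·p + 429 = 2·162 = 324 ⇒ p = -7.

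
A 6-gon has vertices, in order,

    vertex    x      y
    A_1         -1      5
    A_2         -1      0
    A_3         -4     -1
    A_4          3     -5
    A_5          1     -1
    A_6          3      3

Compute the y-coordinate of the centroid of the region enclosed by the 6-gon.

Apply the surveyor's formula. First the cross-terms c_i = x_i·y_{i+1} − x_{i+1}·y_i:
  5, 1, 23, 2, 6, 18  ⇒  2A = 55, A = 27.5.
Then Σ (y_i + y_{i+1})·c_i = 30, so ȳ = 30 / (6·27.5) = 2/11.

2/11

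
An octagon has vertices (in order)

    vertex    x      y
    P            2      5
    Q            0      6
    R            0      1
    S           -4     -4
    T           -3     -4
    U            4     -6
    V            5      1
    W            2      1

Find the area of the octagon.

49.5

Apply the shoelace formula: 2A = Σ (x_i·y_{i+1} − x_{i+1}·y_i), indices taken mod 8.
P→Q: (2)(6) − (0)(5) = 12
Q→R: (0)(1) − (0)(6) = 0
R→S: (0)(-4) − (-4)(1) = 4
S→T: (-4)(-4) − (-3)(-4) = 4
T→U: (-3)(-6) − (4)(-4) = 34
U→V: (4)(1) − (5)(-6) = 34
V→W: (5)(1) − (2)(1) = 3
W→P: (2)(5) − (2)(1) = 8
Σ = 99
Area = |Σ|/2 = 49.5.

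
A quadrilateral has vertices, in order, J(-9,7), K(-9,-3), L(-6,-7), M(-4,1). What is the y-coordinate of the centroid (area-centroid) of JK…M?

Apply Gauss's area formula. First the cross-terms c_i = x_i·y_{i+1} − x_{i+1}·y_i:
  90, 45, -34, -19  ⇒  2A = 82, A = 41.
Then Σ (y_i + y_{i+1})·c_i = -38, so ȳ = -38 / (6·41) = -19/123.

-19/123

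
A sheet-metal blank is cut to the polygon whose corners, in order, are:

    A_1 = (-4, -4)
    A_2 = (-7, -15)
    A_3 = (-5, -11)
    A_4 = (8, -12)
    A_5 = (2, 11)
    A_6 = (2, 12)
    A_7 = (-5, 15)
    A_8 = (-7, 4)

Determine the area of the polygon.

257.5

Apply the surveyor's formula: 2A = Σ (x_i·y_{i+1} − x_{i+1}·y_i), indices taken mod 8.
Σ = (32) + (2) + (148) + (112) + (2) + (90) + (85) + (44) = 515
Area = |Σ|/2 = 257.5.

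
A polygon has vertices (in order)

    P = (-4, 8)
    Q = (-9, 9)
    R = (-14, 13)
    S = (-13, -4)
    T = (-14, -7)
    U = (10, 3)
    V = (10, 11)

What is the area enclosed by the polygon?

Σ = (36) + (9) + (225) + (35) + (28) + (80) + (124) = 537
Area = |Σ|/2 = 268.5.

268.5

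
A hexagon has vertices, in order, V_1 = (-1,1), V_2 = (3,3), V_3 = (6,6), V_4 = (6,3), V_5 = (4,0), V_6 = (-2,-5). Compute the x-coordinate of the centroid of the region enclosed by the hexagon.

367/189

Apply Gauss's area formula. First the cross-terms c_i = x_i·y_{i+1} − x_{i+1}·y_i:
  -6, 0, -18, -12, -20, -7  ⇒  2A = -63, A = -31.5.
Then Σ (x_i + x_{i+1})·c_i = -367, so x̄ = -367 / (6·(-31.5)) = 367/189.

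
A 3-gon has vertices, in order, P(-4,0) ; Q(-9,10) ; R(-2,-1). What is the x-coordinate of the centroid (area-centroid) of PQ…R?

Apply Gauss's area formula. First the cross-terms c_i = x_i·y_{i+1} − x_{i+1}·y_i:
  -40, 29, -4  ⇒  2A = -15, A = -7.5.
Then Σ (x_i + x_{i+1})·c_i = 225, so x̄ = 225 / (6·(-7.5)) = -5.

-5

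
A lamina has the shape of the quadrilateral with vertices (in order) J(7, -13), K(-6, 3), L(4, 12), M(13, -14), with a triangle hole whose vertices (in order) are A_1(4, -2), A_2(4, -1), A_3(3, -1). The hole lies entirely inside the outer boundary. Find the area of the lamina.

211.5

Outer boundary:
Apply the shoelace formula: 2A = Σ (x_i·y_{i+1} − x_{i+1}·y_i), indices taken mod 4.
J→K: (7)(3) − (-6)(-13) = -57
K→L: (-6)(12) − (4)(3) = -84
L→M: (4)(-14) − (13)(12) = -212
M→J: (13)(-13) − (7)(-14) = -71
Σ = -424
Area = |Σ|/2 = 212.
Hole:
Apply the shoelace (surveyor's) formula: 2A = Σ (x_i·y_{i+1} − x_{i+1}·y_i), indices taken mod 3.
Σ = (4) + (-1) + (-2) = 1
Area = |Σ|/2 = 0.5.
Net area = 212 − 0.5 = 211.5.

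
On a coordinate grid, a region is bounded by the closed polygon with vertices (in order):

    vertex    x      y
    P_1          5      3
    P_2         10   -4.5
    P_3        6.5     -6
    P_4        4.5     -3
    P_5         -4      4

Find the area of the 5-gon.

Apply the surveyor's formula: 2A = Σ (x_i·y_{i+1} − x_{i+1}·y_i), indices taken mod 5.
Σ = (-52.5) + (-30.75) + (7.5) + (6) + (-32) = -101.75
Area = |Σ|/2 = 50.875.

50.875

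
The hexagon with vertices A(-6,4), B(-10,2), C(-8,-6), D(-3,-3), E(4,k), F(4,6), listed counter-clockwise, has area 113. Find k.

Write out the shoelace sum; only the two edges meeting at E involve k:
2·Area = [((-3)·k − 4·(-3)) + (4·6 − 4·k)] + 162
       = -7·k + 198 = 226
⇒ k = -4.

-4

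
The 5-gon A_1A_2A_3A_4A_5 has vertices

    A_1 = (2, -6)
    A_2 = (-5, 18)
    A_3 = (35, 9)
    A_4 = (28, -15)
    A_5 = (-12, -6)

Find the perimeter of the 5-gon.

146

|A_1A_2| = √((-7)² + (24)²) = √625 = 25
|A_2A_3| = √((40)² + (-9)²) = √1681 = 41
|A_3A_4| = √((-7)² + (-24)²) = √625 = 25
|A_4A_5| = √((-40)² + (9)²) = √1681 = 41
|A_5A_1| = √((14)² + (0)²) = √196 = 14
Perimeter = 25 + 41 + 25 + 41 + 14 = 146.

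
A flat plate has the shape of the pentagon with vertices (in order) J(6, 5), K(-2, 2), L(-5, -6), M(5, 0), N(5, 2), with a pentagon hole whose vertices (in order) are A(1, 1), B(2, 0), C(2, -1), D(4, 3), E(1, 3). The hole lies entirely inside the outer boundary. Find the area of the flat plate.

42

Outer boundary:
Apply the shoelace (surveyor's) formula: 2A = Σ (x_i·y_{i+1} − x_{i+1}·y_i), indices taken mod 5.
Σ = (22) + (22) + (30) + (10) + (13) = 97
Area = |Σ|/2 = 48.5.
Hole:
Apply the surveyor's formula: 2A = Σ (x_i·y_{i+1} − x_{i+1}·y_i), indices taken mod 5.
A→B: (1)(0) − (2)(1) = -2
B→C: (2)(-1) − (2)(0) = -2
C→D: (2)(3) − (4)(-1) = 10
D→E: (4)(3) − (1)(3) = 9
E→A: (1)(1) − (1)(3) = -2
Σ = 13
Area = |Σ|/2 = 6.5.
Net area = 48.5 − 6.5 = 42.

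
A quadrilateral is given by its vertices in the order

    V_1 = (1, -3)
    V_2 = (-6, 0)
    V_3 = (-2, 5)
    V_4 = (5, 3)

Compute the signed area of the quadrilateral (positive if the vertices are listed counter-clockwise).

-48.5

V_1→V_2: (1)(0) − (-6)(-3) = -18
V_2→V_3: (-6)(5) − (-2)(0) = -30
V_3→V_4: (-2)(3) − (5)(5) = -31
V_4→V_1: (5)(-3) − (1)(3) = -18
Σ = -97
Signed area = Σ/2 = -48.5 (negative ⇒ clockwise traversal).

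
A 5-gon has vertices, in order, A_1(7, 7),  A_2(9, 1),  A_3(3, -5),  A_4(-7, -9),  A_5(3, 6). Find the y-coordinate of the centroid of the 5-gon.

Apply the surveyor's formula. First the cross-terms c_i = x_i·y_{i+1} − x_{i+1}·y_i:
  -56, -48, -62, -15, -21  ⇒  2A = -202, A = -101.
Then Σ (y_i + y_{i+1})·c_i = 384, so ȳ = 384 / (6·(-101)) = -64/101.

-64/101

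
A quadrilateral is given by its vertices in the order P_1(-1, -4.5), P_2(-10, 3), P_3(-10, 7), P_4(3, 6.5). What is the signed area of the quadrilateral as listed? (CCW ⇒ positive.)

-90.5

Apply the shoelace (surveyor's) formula: 2A = Σ (x_i·y_{i+1} − x_{i+1}·y_i), indices taken mod 4.
Σ = (-48) + (-40) + (-86) + (-7) = -181
Signed area = Σ/2 = -90.5 (negative ⇒ clockwise traversal).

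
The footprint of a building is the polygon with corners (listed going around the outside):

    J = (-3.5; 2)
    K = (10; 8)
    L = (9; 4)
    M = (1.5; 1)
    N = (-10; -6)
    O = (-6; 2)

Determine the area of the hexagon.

68.5

Apply the surveyor's formula: 2A = Σ (x_i·y_{i+1} − x_{i+1}·y_i), indices taken mod 6.
Σ = (-48) + (-32) + (3) + (1) + (-56) + (-5) = -137
Area = |Σ|/2 = 68.5.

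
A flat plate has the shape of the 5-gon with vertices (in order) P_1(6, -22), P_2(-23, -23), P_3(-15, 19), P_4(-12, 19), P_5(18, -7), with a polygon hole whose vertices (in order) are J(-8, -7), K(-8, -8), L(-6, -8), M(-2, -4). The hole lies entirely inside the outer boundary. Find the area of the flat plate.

1040.5

Outer boundary:
Apply Gauss's area formula: 2A = Σ (x_i·y_{i+1} − x_{i+1}·y_i), indices taken mod 5.
Σ = (-644) + (-782) + (-57) + (-258) + (-354) = -2095
Area = |Σ|/2 = 1047.5.
Hole:
Apply the shoelace formula: 2A = Σ (x_i·y_{i+1} − x_{i+1}·y_i), indices taken mod 4.
J→K: (-8)(-8) − (-8)(-7) = 8
K→L: (-8)(-8) − (-6)(-8) = 16
L→M: (-6)(-4) − (-2)(-8) = 8
M→J: (-2)(-7) − (-8)(-4) = -18
Σ = 14
Area = |Σ|/2 = 7.
Net area = 1047.5 − 7 = 1040.5.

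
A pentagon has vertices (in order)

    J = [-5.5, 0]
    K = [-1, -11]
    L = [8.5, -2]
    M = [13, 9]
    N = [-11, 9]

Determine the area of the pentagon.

Apply the surveyor's formula: 2A = Σ (x_i·y_{i+1} − x_{i+1}·y_i), indices taken mod 5.
J→K: (-5.5)(-11) − (-1)(0) = 60.5
K→L: (-1)(-2) − (8.5)(-11) = 95.5
L→M: (8.5)(9) − (13)(-2) = 102.5
M→N: (13)(9) − (-11)(9) = 216
N→J: (-11)(0) − (-5.5)(9) = 49.5
Σ = 524
Area = |Σ|/2 = 262.

262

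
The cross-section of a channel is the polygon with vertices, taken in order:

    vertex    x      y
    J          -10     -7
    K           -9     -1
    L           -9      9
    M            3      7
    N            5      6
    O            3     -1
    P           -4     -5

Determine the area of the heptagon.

157

Cross-terms: -53, -90, -90, -17, -23, -19, -22  ⇒  Σ = -314
Area = |Σ|/2 = 157.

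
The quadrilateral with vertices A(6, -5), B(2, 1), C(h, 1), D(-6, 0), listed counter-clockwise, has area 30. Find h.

-6

The doubled signed area Σ (x_i y_{i+1} − x_{i+1} y_i) is linear in h.
With h=0 it equals 54; the coefficient of h is -1 (from the two edges through C).
So -1·h + 54 = 2·30 = 60 ⇒ h = -6.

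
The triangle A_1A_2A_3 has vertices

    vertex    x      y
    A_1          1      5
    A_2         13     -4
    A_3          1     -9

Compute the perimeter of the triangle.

42

|A_1A_2| = √((12)² + (-9)²) = √225 = 15
|A_2A_3| = √((-12)² + (-5)²) = √169 = 13
|A_3A_1| = √((0)² + (14)²) = √196 = 14
Perimeter = 15 + 13 + 14 = 42.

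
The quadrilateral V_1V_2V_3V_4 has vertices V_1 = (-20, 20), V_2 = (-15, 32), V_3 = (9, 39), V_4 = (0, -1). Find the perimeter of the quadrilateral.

|V_1V_2| = √((5)² + (12)²) = √169 = 13
|V_2V_3| = √((24)² + (7)²) = √625 = 25
|V_3V_4| = √((-9)² + (-40)²) = √1681 = 41
|V_4V_1| = √((-20)² + (21)²) = √841 = 29
Perimeter = 13 + 25 + 41 + 29 = 108.

108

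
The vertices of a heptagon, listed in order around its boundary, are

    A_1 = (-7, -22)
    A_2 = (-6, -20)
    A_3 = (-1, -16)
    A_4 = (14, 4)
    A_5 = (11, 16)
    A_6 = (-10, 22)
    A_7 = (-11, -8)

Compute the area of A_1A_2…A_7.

Apply the shoelace (surveyor's) formula: 2A = Σ (x_i·y_{i+1} − x_{i+1}·y_i), indices taken mod 7.
Cross-terms: 8, 76, 220, 180, 402, 322, 186  ⇒  Σ = 1394
Area = |Σ|/2 = 697.

697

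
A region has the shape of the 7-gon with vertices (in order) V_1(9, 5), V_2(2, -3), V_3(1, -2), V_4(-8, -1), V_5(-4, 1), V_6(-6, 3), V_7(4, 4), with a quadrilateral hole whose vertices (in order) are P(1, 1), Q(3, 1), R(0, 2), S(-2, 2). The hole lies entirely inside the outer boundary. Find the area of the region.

Outer boundary:
Apply Gauss's area formula: 2A = Σ (x_i·y_{i+1} − x_{i+1}·y_i), indices taken mod 7.
V_1→V_2: (9)(-3) − (2)(5) = -37
V_2→V_3: (2)(-2) − (1)(-3) = -1
V_3→V_4: (1)(-1) − (-8)(-2) = -17
V_4→V_5: (-8)(1) − (-4)(-1) = -12
V_5→V_6: (-4)(3) − (-6)(1) = -6
V_6→V_7: (-6)(4) − (4)(3) = -36
V_7→V_1: (4)(5) − (9)(4) = -16
Σ = -125
Area = |Σ|/2 = 62.5.
Hole:
Σ = (-2) + (6) + (4) + (-4) = 4
Area = |Σ|/2 = 2.
Net area = 62.5 − 2 = 60.5.

60.5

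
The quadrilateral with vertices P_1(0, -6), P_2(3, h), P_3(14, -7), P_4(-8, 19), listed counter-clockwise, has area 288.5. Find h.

-23

Write out the shoelace sum; only the two edges meeting at P_2 involve h:
2·Area = [(0·h − 3·(-6)) + (3·(-7) − 14·h)] + 258
       = -14·h + 255 = 577
⇒ h = -23.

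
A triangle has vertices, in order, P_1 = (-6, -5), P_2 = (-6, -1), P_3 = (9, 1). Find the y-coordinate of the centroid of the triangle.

-5/3

Apply Gauss's area formula. First the cross-terms c_i = x_i·y_{i+1} − x_{i+1}·y_i:
  -24, 3, -39  ⇒  2A = -60, A = -30.
Then Σ (y_i + y_{i+1})·c_i = 300, so ȳ = 300 / (6·(-30)) = -5/3.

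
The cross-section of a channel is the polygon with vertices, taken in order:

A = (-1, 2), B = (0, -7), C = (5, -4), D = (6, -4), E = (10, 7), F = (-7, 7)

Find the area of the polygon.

Apply the shoelace (surveyor's) formula: 2A = Σ (x_i·y_{i+1} − x_{i+1}·y_i), indices taken mod 6.
Σ = (7) + (35) + (4) + (82) + (119) + (-7) = 240
Area = |Σ|/2 = 120.

120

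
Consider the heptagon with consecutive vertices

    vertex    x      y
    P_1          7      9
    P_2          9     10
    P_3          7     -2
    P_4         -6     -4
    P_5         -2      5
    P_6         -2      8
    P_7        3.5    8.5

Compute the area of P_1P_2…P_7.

Apply Gauss's area formula: 2A = Σ (x_i·y_{i+1} − x_{i+1}·y_i), indices taken mod 7.
Cross-terms: -11, -88, -40, -38, -6, -45, -28  ⇒  Σ = -256
Area = |Σ|/2 = 128.

128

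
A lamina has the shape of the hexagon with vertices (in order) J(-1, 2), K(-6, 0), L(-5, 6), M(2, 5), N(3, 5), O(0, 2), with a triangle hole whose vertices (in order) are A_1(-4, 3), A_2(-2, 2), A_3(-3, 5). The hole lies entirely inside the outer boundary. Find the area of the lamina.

Outer boundary:
Cross-terms: 12, -36, -37, -5, 6, 2  ⇒  Σ = -58
Area = |Σ|/2 = 29.
Hole:
Apply the surveyor's formula: 2A = Σ (x_i·y_{i+1} − x_{i+1}·y_i), indices taken mod 3.
Cross-terms: -2, -4, 11  ⇒  Σ = 5
Area = |Σ|/2 = 2.5.
Net area = 29 − 2.5 = 26.5.

26.5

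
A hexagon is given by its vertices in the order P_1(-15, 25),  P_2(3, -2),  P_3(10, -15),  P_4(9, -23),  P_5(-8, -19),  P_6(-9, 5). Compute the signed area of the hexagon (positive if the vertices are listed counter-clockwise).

-440.5

Apply the shoelace (surveyor's) formula: 2A = Σ (x_i·y_{i+1} − x_{i+1}·y_i), indices taken mod 6.
Σ = (-45) + (-25) + (-95) + (-355) + (-211) + (-150) = -881
Signed area = Σ/2 = -440.5 (negative ⇒ clockwise traversal).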